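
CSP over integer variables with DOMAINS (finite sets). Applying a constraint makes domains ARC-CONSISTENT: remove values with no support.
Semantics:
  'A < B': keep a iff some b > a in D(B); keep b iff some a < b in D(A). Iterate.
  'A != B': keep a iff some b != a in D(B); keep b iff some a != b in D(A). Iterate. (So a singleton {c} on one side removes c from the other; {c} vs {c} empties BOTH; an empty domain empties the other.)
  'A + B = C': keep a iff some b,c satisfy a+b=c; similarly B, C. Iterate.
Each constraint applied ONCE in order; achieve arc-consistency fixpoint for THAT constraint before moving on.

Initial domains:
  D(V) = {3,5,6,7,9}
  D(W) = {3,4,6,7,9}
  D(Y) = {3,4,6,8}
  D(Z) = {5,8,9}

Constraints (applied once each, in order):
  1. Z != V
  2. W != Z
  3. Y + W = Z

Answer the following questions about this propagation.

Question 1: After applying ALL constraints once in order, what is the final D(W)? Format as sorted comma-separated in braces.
Constraint 1 (Z != V) on D(Z)={5,8,9} D(V)={3,5,6,7,9}: no change
Constraint 2 (W != Z) on D(W)={3,4,6,7,9} D(Z)={5,8,9}: no change
Constraint 3 (Y + W = Z) on D(Y)={3,4,6,8} D(W)={3,4,6,7,9} D(Z)={5,8,9}: Y {3,4,6,8}->{3,4,6}; W {3,4,6,7,9}->{3,4,6}; Z {5,8,9}->{8,9}
So after all 3 constraints: D(W) = {3,4,6}

Answer: {3,4,6}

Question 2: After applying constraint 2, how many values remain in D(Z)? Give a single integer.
Answer: 3

Derivation:
Constraint 1 (Z != V) on D(Z)={5,8,9} D(V)={3,5,6,7,9}: no change
Constraint 2 (W != Z) on D(W)={3,4,6,7,9} D(Z)={5,8,9}: no change
So after constraint 2: D(Z)={5,8,9}, size = 3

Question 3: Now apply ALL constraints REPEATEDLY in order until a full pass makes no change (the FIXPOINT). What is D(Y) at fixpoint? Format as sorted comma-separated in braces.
Answer: {3,4,6}

Derivation:
pass 0 (initial): D(Y)={3,4,6,8}
pass 1: W {3,4,6,7,9}->{3,4,6}; Y {3,4,6,8}->{3,4,6}; Z {5,8,9}->{8,9}
pass 2: no change
Fixpoint after 2 passes: D(Y) = {3,4,6}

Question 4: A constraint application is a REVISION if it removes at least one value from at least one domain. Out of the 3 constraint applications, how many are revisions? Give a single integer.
Answer: 1

Derivation:
Constraint 1 (Z != V) on D(Z)={5,8,9} D(V)={3,5,6,7,9}: no change => not a revision
Constraint 2 (W != Z) on D(W)={3,4,6,7,9} D(Z)={5,8,9}: no change => not a revision
Constraint 3 (Y + W = Z) on D(Y)={3,4,6,8} D(W)={3,4,6,7,9} D(Z)={5,8,9}: Y {3,4,6,8}->{3,4,6}; W {3,4,6,7,9}->{3,4,6}; Z {5,8,9}->{8,9} => REVISION
Total revisions = 1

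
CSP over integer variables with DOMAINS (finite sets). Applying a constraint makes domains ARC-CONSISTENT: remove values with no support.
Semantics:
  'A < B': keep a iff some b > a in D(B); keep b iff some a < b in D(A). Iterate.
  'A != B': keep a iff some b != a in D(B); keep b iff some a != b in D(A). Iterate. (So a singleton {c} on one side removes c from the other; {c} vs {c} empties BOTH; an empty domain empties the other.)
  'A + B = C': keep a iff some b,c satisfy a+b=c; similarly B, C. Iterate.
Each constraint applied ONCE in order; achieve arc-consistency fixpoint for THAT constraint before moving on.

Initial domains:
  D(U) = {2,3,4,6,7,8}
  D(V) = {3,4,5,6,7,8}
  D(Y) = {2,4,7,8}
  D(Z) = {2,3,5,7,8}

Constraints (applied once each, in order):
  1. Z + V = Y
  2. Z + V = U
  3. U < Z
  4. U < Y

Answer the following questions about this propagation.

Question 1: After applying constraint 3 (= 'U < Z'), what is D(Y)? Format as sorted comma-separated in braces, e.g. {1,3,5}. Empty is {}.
Answer: {7,8}

Derivation:
Constraint 1 (Z + V = Y) on D(Z)={2,3,5,7,8} D(V)={3,4,5,6,7,8} D(Y)={2,4,7,8}: Z {2,3,5,7,8}->{2,3,5}; V {3,4,5,6,7,8}->{3,4,5,6}; Y {2,4,7,8}->{7,8}
Constraint 2 (Z + V = U) on D(Z)={2,3,5} D(V)={3,4,5,6} D(U)={2,3,4,6,7,8}: U {2,3,4,6,7,8}->{6,7,8}
Constraint 3 (U < Z) on D(U)={6,7,8} D(Z)={2,3,5}: U {6,7,8}->{}; Z {2,3,5}->{}
So after constraint 3: D(Y) = {7,8}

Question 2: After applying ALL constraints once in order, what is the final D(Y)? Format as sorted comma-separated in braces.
Constraint 1 (Z + V = Y) on D(Z)={2,3,5,7,8} D(V)={3,4,5,6,7,8} D(Y)={2,4,7,8}: Z {2,3,5,7,8}->{2,3,5}; V {3,4,5,6,7,8}->{3,4,5,6}; Y {2,4,7,8}->{7,8}
Constraint 2 (Z + V = U) on D(Z)={2,3,5} D(V)={3,4,5,6} D(U)={2,3,4,6,7,8}: U {2,3,4,6,7,8}->{6,7,8}
Constraint 3 (U < Z) on D(U)={6,7,8} D(Z)={2,3,5}: U {6,7,8}->{}; Z {2,3,5}->{}
Constraint 4 (U < Y) on D(U)={} D(Y)={7,8}: Y {7,8}->{}
So after all 4 constraints: D(Y) = {}

Answer: {}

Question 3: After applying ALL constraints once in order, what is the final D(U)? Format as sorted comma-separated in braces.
Constraint 1 (Z + V = Y) on D(Z)={2,3,5,7,8} D(V)={3,4,5,6,7,8} D(Y)={2,4,7,8}: Z {2,3,5,7,8}->{2,3,5}; V {3,4,5,6,7,8}->{3,4,5,6}; Y {2,4,7,8}->{7,8}
Constraint 2 (Z + V = U) on D(Z)={2,3,5} D(V)={3,4,5,6} D(U)={2,3,4,6,7,8}: U {2,3,4,6,7,8}->{6,7,8}
Constraint 3 (U < Z) on D(U)={6,7,8} D(Z)={2,3,5}: U {6,7,8}->{}; Z {2,3,5}->{}
Constraint 4 (U < Y) on D(U)={} D(Y)={7,8}: Y {7,8}->{}
So after all 4 constraints: D(U) = {}

Answer: {}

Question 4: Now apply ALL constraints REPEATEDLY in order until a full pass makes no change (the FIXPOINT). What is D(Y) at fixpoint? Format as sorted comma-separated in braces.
Answer: {}

Derivation:
pass 0 (initial): D(Y)={2,4,7,8}
pass 1: U {2,3,4,6,7,8}->{}; V {3,4,5,6,7,8}->{3,4,5,6}; Y {2,4,7,8}->{}; Z {2,3,5,7,8}->{}
pass 2: V {3,4,5,6}->{}
pass 3: no change
Fixpoint after 3 passes: D(Y) = {}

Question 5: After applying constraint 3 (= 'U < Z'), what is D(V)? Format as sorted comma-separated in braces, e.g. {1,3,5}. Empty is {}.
Constraint 1 (Z + V = Y) on D(Z)={2,3,5,7,8} D(V)={3,4,5,6,7,8} D(Y)={2,4,7,8}: Z {2,3,5,7,8}->{2,3,5}; V {3,4,5,6,7,8}->{3,4,5,6}; Y {2,4,7,8}->{7,8}
Constraint 2 (Z + V = U) on D(Z)={2,3,5} D(V)={3,4,5,6} D(U)={2,3,4,6,7,8}: U {2,3,4,6,7,8}->{6,7,8}
Constraint 3 (U < Z) on D(U)={6,7,8} D(Z)={2,3,5}: U {6,7,8}->{}; Z {2,3,5}->{}
So after constraint 3: D(V) = {3,4,5,6}

Answer: {3,4,5,6}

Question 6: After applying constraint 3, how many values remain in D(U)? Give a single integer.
Answer: 0

Derivation:
Constraint 1 (Z + V = Y) on D(Z)={2,3,5,7,8} D(V)={3,4,5,6,7,8} D(Y)={2,4,7,8}: Z {2,3,5,7,8}->{2,3,5}; V {3,4,5,6,7,8}->{3,4,5,6}; Y {2,4,7,8}->{7,8}
Constraint 2 (Z + V = U) on D(Z)={2,3,5} D(V)={3,4,5,6} D(U)={2,3,4,6,7,8}: U {2,3,4,6,7,8}->{6,7,8}
Constraint 3 (U < Z) on D(U)={6,7,8} D(Z)={2,3,5}: U {6,7,8}->{}; Z {2,3,5}->{}
So after constraint 3: D(U)={}, size = 0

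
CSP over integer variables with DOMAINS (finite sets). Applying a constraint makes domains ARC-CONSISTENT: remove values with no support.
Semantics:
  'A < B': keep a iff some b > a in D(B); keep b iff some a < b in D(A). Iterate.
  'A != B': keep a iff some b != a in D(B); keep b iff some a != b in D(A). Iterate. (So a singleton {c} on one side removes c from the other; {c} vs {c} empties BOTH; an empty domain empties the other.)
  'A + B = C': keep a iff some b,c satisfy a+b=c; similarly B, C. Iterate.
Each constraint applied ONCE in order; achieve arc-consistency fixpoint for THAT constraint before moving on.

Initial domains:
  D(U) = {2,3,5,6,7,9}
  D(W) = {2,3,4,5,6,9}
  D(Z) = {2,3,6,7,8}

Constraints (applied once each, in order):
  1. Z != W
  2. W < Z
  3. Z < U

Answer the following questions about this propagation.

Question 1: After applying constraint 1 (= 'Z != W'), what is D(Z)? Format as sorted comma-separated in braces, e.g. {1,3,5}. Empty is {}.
Answer: {2,3,6,7,8}

Derivation:
Constraint 1 (Z != W) on D(Z)={2,3,6,7,8} D(W)={2,3,4,5,6,9}: no change
So after constraint 1: D(Z) = {2,3,6,7,8}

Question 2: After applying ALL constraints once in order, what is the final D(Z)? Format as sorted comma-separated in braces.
Constraint 1 (Z != W) on D(Z)={2,3,6,7,8} D(W)={2,3,4,5,6,9}: no change
Constraint 2 (W < Z) on D(W)={2,3,4,5,6,9} D(Z)={2,3,6,7,8}: W {2,3,4,5,6,9}->{2,3,4,5,6}; Z {2,3,6,7,8}->{3,6,7,8}
Constraint 3 (Z < U) on D(Z)={3,6,7,8} D(U)={2,3,5,6,7,9}: U {2,3,5,6,7,9}->{5,6,7,9}
So after all 3 constraints: D(Z) = {3,6,7,8}

Answer: {3,6,7,8}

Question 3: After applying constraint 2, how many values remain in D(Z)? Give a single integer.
Answer: 4

Derivation:
Constraint 1 (Z != W) on D(Z)={2,3,6,7,8} D(W)={2,3,4,5,6,9}: no change
Constraint 2 (W < Z) on D(W)={2,3,4,5,6,9} D(Z)={2,3,6,7,8}: W {2,3,4,5,6,9}->{2,3,4,5,6}; Z {2,3,6,7,8}->{3,6,7,8}
So after constraint 2: D(Z)={3,6,7,8}, size = 4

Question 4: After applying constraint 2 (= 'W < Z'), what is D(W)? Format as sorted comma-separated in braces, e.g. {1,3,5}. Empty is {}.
Constraint 1 (Z != W) on D(Z)={2,3,6,7,8} D(W)={2,3,4,5,6,9}: no change
Constraint 2 (W < Z) on D(W)={2,3,4,5,6,9} D(Z)={2,3,6,7,8}: W {2,3,4,5,6,9}->{2,3,4,5,6}; Z {2,3,6,7,8}->{3,6,7,8}
So after constraint 2: D(W) = {2,3,4,5,6}

Answer: {2,3,4,5,6}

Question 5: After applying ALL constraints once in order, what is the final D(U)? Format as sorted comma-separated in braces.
Constraint 1 (Z != W) on D(Z)={2,3,6,7,8} D(W)={2,3,4,5,6,9}: no change
Constraint 2 (W < Z) on D(W)={2,3,4,5,6,9} D(Z)={2,3,6,7,8}: W {2,3,4,5,6,9}->{2,3,4,5,6}; Z {2,3,6,7,8}->{3,6,7,8}
Constraint 3 (Z < U) on D(Z)={3,6,7,8} D(U)={2,3,5,6,7,9}: U {2,3,5,6,7,9}->{5,6,7,9}
So after all 3 constraints: D(U) = {5,6,7,9}

Answer: {5,6,7,9}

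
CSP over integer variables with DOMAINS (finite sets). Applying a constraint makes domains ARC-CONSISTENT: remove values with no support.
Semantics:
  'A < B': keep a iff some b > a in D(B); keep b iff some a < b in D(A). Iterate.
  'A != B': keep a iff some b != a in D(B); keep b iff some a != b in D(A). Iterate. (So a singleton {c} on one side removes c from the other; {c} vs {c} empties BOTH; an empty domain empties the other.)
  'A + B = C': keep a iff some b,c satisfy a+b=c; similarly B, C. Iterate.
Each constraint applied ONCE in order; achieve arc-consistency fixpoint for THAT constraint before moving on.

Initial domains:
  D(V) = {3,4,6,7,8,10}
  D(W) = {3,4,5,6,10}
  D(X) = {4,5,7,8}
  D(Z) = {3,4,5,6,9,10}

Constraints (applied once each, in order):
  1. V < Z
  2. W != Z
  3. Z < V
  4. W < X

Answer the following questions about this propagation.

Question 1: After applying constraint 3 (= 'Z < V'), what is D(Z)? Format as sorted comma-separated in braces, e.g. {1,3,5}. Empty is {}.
Answer: {4,5,6}

Derivation:
Constraint 1 (V < Z) on D(V)={3,4,6,7,8,10} D(Z)={3,4,5,6,9,10}: V {3,4,6,7,8,10}->{3,4,6,7,8}; Z {3,4,5,6,9,10}->{4,5,6,9,10}
Constraint 2 (W != Z) on D(W)={3,4,5,6,10} D(Z)={4,5,6,9,10}: no change
Constraint 3 (Z < V) on D(Z)={4,5,6,9,10} D(V)={3,4,6,7,8}: Z {4,5,6,9,10}->{4,5,6}; V {3,4,6,7,8}->{6,7,8}
So after constraint 3: D(Z) = {4,5,6}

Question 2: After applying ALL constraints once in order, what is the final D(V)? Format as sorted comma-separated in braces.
Constraint 1 (V < Z) on D(V)={3,4,6,7,8,10} D(Z)={3,4,5,6,9,10}: V {3,4,6,7,8,10}->{3,4,6,7,8}; Z {3,4,5,6,9,10}->{4,5,6,9,10}
Constraint 2 (W != Z) on D(W)={3,4,5,6,10} D(Z)={4,5,6,9,10}: no change
Constraint 3 (Z < V) on D(Z)={4,5,6,9,10} D(V)={3,4,6,7,8}: Z {4,5,6,9,10}->{4,5,6}; V {3,4,6,7,8}->{6,7,8}
Constraint 4 (W < X) on D(W)={3,4,5,6,10} D(X)={4,5,7,8}: W {3,4,5,6,10}->{3,4,5,6}
So after all 4 constraints: D(V) = {6,7,8}

Answer: {6,7,8}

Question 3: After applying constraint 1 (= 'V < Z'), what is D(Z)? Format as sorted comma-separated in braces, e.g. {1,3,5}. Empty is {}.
Constraint 1 (V < Z) on D(V)={3,4,6,7,8,10} D(Z)={3,4,5,6,9,10}: V {3,4,6,7,8,10}->{3,4,6,7,8}; Z {3,4,5,6,9,10}->{4,5,6,9,10}
So after constraint 1: D(Z) = {4,5,6,9,10}

Answer: {4,5,6,9,10}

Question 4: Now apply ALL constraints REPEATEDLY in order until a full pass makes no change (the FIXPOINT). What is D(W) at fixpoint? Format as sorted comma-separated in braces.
Answer: {}

Derivation:
pass 0 (initial): D(W)={3,4,5,6,10}
pass 1: V {3,4,6,7,8,10}->{6,7,8}; W {3,4,5,6,10}->{3,4,5,6}; Z {3,4,5,6,9,10}->{4,5,6}
pass 2: V {6,7,8}->{}; W {3,4,5,6}->{}; X {4,5,7,8}->{}; Z {4,5,6}->{}
pass 3: no change
Fixpoint after 3 passes: D(W) = {}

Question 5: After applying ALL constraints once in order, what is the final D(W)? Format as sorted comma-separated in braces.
Answer: {3,4,5,6}

Derivation:
Constraint 1 (V < Z) on D(V)={3,4,6,7,8,10} D(Z)={3,4,5,6,9,10}: V {3,4,6,7,8,10}->{3,4,6,7,8}; Z {3,4,5,6,9,10}->{4,5,6,9,10}
Constraint 2 (W != Z) on D(W)={3,4,5,6,10} D(Z)={4,5,6,9,10}: no change
Constraint 3 (Z < V) on D(Z)={4,5,6,9,10} D(V)={3,4,6,7,8}: Z {4,5,6,9,10}->{4,5,6}; V {3,4,6,7,8}->{6,7,8}
Constraint 4 (W < X) on D(W)={3,4,5,6,10} D(X)={4,5,7,8}: W {3,4,5,6,10}->{3,4,5,6}
So after all 4 constraints: D(W) = {3,4,5,6}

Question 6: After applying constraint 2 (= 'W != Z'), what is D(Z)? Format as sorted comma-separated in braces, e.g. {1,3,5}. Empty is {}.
Constraint 1 (V < Z) on D(V)={3,4,6,7,8,10} D(Z)={3,4,5,6,9,10}: V {3,4,6,7,8,10}->{3,4,6,7,8}; Z {3,4,5,6,9,10}->{4,5,6,9,10}
Constraint 2 (W != Z) on D(W)={3,4,5,6,10} D(Z)={4,5,6,9,10}: no change
So after constraint 2: D(Z) = {4,5,6,9,10}

Answer: {4,5,6,9,10}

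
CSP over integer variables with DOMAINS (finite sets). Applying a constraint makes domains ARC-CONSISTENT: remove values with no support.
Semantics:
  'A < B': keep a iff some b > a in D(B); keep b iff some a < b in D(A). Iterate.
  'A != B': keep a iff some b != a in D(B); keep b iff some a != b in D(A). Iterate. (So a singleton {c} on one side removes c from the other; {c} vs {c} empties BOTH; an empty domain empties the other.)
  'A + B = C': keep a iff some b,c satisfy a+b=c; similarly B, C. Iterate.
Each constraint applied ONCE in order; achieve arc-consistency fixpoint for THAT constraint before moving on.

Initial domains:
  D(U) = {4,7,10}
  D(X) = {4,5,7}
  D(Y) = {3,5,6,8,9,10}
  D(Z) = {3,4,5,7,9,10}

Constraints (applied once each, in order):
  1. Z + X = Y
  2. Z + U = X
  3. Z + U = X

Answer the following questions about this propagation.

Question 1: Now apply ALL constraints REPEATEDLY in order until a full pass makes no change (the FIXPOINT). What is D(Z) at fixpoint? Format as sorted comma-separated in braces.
pass 0 (initial): D(Z)={3,4,5,7,9,10}
pass 1: U {4,7,10}->{4}; X {4,5,7}->{7}; Y {3,5,6,8,9,10}->{8,9,10}; Z {3,4,5,7,9,10}->{3}
pass 2: Y {8,9,10}->{10}
pass 3: no change
Fixpoint after 3 passes: D(Z) = {3}

Answer: {3}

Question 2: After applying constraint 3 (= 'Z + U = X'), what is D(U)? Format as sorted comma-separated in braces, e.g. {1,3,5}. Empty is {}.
Constraint 1 (Z + X = Y) on D(Z)={3,4,5,7,9,10} D(X)={4,5,7} D(Y)={3,5,6,8,9,10}: Z {3,4,5,7,9,10}->{3,4,5}; Y {3,5,6,8,9,10}->{8,9,10}
Constraint 2 (Z + U = X) on D(Z)={3,4,5} D(U)={4,7,10} D(X)={4,5,7}: Z {3,4,5}->{3}; U {4,7,10}->{4}; X {4,5,7}->{7}
Constraint 3 (Z + U = X) on D(Z)={3} D(U)={4} D(X)={7}: no change
So after constraint 3: D(U) = {4}

Answer: {4}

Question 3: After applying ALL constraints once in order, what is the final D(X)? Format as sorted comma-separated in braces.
Constraint 1 (Z + X = Y) on D(Z)={3,4,5,7,9,10} D(X)={4,5,7} D(Y)={3,5,6,8,9,10}: Z {3,4,5,7,9,10}->{3,4,5}; Y {3,5,6,8,9,10}->{8,9,10}
Constraint 2 (Z + U = X) on D(Z)={3,4,5} D(U)={4,7,10} D(X)={4,5,7}: Z {3,4,5}->{3}; U {4,7,10}->{4}; X {4,5,7}->{7}
Constraint 3 (Z + U = X) on D(Z)={3} D(U)={4} D(X)={7}: no change
So after all 3 constraints: D(X) = {7}

Answer: {7}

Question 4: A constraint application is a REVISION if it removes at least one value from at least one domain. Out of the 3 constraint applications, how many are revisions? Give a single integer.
Constraint 1 (Z + X = Y) on D(Z)={3,4,5,7,9,10} D(X)={4,5,7} D(Y)={3,5,6,8,9,10}: Z {3,4,5,7,9,10}->{3,4,5}; Y {3,5,6,8,9,10}->{8,9,10} => REVISION
Constraint 2 (Z + U = X) on D(Z)={3,4,5} D(U)={4,7,10} D(X)={4,5,7}: Z {3,4,5}->{3}; U {4,7,10}->{4}; X {4,5,7}->{7} => REVISION
Constraint 3 (Z + U = X) on D(Z)={3} D(U)={4} D(X)={7}: no change => not a revision
Total revisions = 2

Answer: 2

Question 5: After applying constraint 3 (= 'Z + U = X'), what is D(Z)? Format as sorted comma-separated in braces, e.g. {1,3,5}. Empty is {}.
Answer: {3}

Derivation:
Constraint 1 (Z + X = Y) on D(Z)={3,4,5,7,9,10} D(X)={4,5,7} D(Y)={3,5,6,8,9,10}: Z {3,4,5,7,9,10}->{3,4,5}; Y {3,5,6,8,9,10}->{8,9,10}
Constraint 2 (Z + U = X) on D(Z)={3,4,5} D(U)={4,7,10} D(X)={4,5,7}: Z {3,4,5}->{3}; U {4,7,10}->{4}; X {4,5,7}->{7}
Constraint 3 (Z + U = X) on D(Z)={3} D(U)={4} D(X)={7}: no change
So after constraint 3: D(Z) = {3}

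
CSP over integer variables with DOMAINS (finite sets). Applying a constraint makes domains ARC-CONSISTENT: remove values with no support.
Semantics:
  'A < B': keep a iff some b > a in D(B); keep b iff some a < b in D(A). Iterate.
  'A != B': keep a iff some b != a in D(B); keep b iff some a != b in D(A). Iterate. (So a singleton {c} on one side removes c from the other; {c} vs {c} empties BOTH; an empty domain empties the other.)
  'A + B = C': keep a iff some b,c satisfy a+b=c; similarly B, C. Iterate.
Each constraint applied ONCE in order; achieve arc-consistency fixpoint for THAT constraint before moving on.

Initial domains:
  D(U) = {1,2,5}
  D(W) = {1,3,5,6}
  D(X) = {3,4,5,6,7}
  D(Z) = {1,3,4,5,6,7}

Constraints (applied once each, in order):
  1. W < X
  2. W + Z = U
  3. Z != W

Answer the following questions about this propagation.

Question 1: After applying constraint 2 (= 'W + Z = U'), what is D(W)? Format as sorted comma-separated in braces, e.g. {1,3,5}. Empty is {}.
Constraint 1 (W < X) on D(W)={1,3,5,6} D(X)={3,4,5,6,7}: no change
Constraint 2 (W + Z = U) on D(W)={1,3,5,6} D(Z)={1,3,4,5,6,7} D(U)={1,2,5}: W {1,3,5,6}->{1}; Z {1,3,4,5,6,7}->{1,4}; U {1,2,5}->{2,5}
So after constraint 2: D(W) = {1}

Answer: {1}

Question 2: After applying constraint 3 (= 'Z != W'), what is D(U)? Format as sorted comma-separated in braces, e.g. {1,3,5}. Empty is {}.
Answer: {2,5}

Derivation:
Constraint 1 (W < X) on D(W)={1,3,5,6} D(X)={3,4,5,6,7}: no change
Constraint 2 (W + Z = U) on D(W)={1,3,5,6} D(Z)={1,3,4,5,6,7} D(U)={1,2,5}: W {1,3,5,6}->{1}; Z {1,3,4,5,6,7}->{1,4}; U {1,2,5}->{2,5}
Constraint 3 (Z != W) on D(Z)={1,4} D(W)={1}: Z {1,4}->{4}
So after constraint 3: D(U) = {2,5}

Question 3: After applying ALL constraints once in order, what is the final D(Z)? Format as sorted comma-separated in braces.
Answer: {4}

Derivation:
Constraint 1 (W < X) on D(W)={1,3,5,6} D(X)={3,4,5,6,7}: no change
Constraint 2 (W + Z = U) on D(W)={1,3,5,6} D(Z)={1,3,4,5,6,7} D(U)={1,2,5}: W {1,3,5,6}->{1}; Z {1,3,4,5,6,7}->{1,4}; U {1,2,5}->{2,5}
Constraint 3 (Z != W) on D(Z)={1,4} D(W)={1}: Z {1,4}->{4}
So after all 3 constraints: D(Z) = {4}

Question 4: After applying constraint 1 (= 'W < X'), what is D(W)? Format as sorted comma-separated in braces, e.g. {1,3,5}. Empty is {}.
Answer: {1,3,5,6}

Derivation:
Constraint 1 (W < X) on D(W)={1,3,5,6} D(X)={3,4,5,6,7}: no change
So after constraint 1: D(W) = {1,3,5,6}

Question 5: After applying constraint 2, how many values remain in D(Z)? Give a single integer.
Answer: 2

Derivation:
Constraint 1 (W < X) on D(W)={1,3,5,6} D(X)={3,4,5,6,7}: no change
Constraint 2 (W + Z = U) on D(W)={1,3,5,6} D(Z)={1,3,4,5,6,7} D(U)={1,2,5}: W {1,3,5,6}->{1}; Z {1,3,4,5,6,7}->{1,4}; U {1,2,5}->{2,5}
So after constraint 2: D(Z)={1,4}, size = 2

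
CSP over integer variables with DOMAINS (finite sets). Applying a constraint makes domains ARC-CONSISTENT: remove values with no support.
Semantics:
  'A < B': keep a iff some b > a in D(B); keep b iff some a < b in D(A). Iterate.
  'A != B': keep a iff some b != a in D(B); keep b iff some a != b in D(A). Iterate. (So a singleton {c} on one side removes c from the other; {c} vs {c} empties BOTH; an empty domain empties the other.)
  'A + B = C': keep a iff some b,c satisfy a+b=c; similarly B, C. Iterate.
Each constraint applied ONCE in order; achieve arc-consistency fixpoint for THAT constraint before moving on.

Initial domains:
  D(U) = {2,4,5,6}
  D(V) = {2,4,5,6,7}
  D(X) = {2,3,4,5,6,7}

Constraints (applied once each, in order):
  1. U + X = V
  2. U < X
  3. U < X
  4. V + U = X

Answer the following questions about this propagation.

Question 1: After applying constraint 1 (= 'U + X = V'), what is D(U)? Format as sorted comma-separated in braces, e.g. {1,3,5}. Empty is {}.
Answer: {2,4,5}

Derivation:
Constraint 1 (U + X = V) on D(U)={2,4,5,6} D(X)={2,3,4,5,6,7} D(V)={2,4,5,6,7}: U {2,4,5,6}->{2,4,5}; X {2,3,4,5,6,7}->{2,3,4,5}; V {2,4,5,6,7}->{4,5,6,7}
So after constraint 1: D(U) = {2,4,5}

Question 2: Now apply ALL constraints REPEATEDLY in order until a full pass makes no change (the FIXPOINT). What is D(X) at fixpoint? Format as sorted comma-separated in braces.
Answer: {}

Derivation:
pass 0 (initial): D(X)={2,3,4,5,6,7}
pass 1: U {2,4,5,6}->{}; V {2,4,5,6,7}->{}; X {2,3,4,5,6,7}->{}
pass 2: no change
Fixpoint after 2 passes: D(X) = {}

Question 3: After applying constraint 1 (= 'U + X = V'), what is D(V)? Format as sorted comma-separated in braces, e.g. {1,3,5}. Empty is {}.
Answer: {4,5,6,7}

Derivation:
Constraint 1 (U + X = V) on D(U)={2,4,5,6} D(X)={2,3,4,5,6,7} D(V)={2,4,5,6,7}: U {2,4,5,6}->{2,4,5}; X {2,3,4,5,6,7}->{2,3,4,5}; V {2,4,5,6,7}->{4,5,6,7}
So after constraint 1: D(V) = {4,5,6,7}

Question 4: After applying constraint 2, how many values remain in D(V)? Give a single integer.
Constraint 1 (U + X = V) on D(U)={2,4,5,6} D(X)={2,3,4,5,6,7} D(V)={2,4,5,6,7}: U {2,4,5,6}->{2,4,5}; X {2,3,4,5,6,7}->{2,3,4,5}; V {2,4,5,6,7}->{4,5,6,7}
Constraint 2 (U < X) on D(U)={2,4,5} D(X)={2,3,4,5}: U {2,4,5}->{2,4}; X {2,3,4,5}->{3,4,5}
So after constraint 2: D(V)={4,5,6,7}, size = 4

Answer: 4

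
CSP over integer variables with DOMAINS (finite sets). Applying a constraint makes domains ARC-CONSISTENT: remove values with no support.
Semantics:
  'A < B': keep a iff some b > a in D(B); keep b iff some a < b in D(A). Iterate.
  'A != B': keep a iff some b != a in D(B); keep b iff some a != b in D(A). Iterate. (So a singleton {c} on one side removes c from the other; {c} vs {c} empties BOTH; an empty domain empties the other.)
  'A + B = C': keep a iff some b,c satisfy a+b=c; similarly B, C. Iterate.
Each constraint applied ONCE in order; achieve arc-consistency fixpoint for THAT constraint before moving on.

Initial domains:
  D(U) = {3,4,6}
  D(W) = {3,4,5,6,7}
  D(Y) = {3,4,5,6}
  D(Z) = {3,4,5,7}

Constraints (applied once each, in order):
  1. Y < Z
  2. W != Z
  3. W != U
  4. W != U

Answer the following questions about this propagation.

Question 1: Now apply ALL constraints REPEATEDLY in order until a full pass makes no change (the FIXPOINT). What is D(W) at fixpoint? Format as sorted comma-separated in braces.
Answer: {3,4,5,6,7}

Derivation:
pass 0 (initial): D(W)={3,4,5,6,7}
pass 1: Z {3,4,5,7}->{4,5,7}
pass 2: no change
Fixpoint after 2 passes: D(W) = {3,4,5,6,7}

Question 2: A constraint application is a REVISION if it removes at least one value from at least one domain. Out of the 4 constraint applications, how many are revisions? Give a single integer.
Constraint 1 (Y < Z) on D(Y)={3,4,5,6} D(Z)={3,4,5,7}: Z {3,4,5,7}->{4,5,7} => REVISION
Constraint 2 (W != Z) on D(W)={3,4,5,6,7} D(Z)={4,5,7}: no change => not a revision
Constraint 3 (W != U) on D(W)={3,4,5,6,7} D(U)={3,4,6}: no change => not a revision
Constraint 4 (W != U) on D(W)={3,4,5,6,7} D(U)={3,4,6}: no change => not a revision
Total revisions = 1

Answer: 1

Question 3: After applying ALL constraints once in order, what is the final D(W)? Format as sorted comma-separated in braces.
Constraint 1 (Y < Z) on D(Y)={3,4,5,6} D(Z)={3,4,5,7}: Z {3,4,5,7}->{4,5,7}
Constraint 2 (W != Z) on D(W)={3,4,5,6,7} D(Z)={4,5,7}: no change
Constraint 3 (W != U) on D(W)={3,4,5,6,7} D(U)={3,4,6}: no change
Constraint 4 (W != U) on D(W)={3,4,5,6,7} D(U)={3,4,6}: no change
So after all 4 constraints: D(W) = {3,4,5,6,7}

Answer: {3,4,5,6,7}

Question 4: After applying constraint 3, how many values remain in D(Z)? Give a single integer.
Answer: 3

Derivation:
Constraint 1 (Y < Z) on D(Y)={3,4,5,6} D(Z)={3,4,5,7}: Z {3,4,5,7}->{4,5,7}
Constraint 2 (W != Z) on D(W)={3,4,5,6,7} D(Z)={4,5,7}: no change
Constraint 3 (W != U) on D(W)={3,4,5,6,7} D(U)={3,4,6}: no change
So after constraint 3: D(Z)={4,5,7}, size = 3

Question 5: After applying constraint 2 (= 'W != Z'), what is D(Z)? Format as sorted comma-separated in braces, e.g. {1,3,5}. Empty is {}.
Answer: {4,5,7}

Derivation:
Constraint 1 (Y < Z) on D(Y)={3,4,5,6} D(Z)={3,4,5,7}: Z {3,4,5,7}->{4,5,7}
Constraint 2 (W != Z) on D(W)={3,4,5,6,7} D(Z)={4,5,7}: no change
So after constraint 2: D(Z) = {4,5,7}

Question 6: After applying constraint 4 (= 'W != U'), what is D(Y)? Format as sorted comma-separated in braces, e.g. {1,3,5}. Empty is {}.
Answer: {3,4,5,6}

Derivation:
Constraint 1 (Y < Z) on D(Y)={3,4,5,6} D(Z)={3,4,5,7}: Z {3,4,5,7}->{4,5,7}
Constraint 2 (W != Z) on D(W)={3,4,5,6,7} D(Z)={4,5,7}: no change
Constraint 3 (W != U) on D(W)={3,4,5,6,7} D(U)={3,4,6}: no change
Constraint 4 (W != U) on D(W)={3,4,5,6,7} D(U)={3,4,6}: no change
So after constraint 4: D(Y) = {3,4,5,6}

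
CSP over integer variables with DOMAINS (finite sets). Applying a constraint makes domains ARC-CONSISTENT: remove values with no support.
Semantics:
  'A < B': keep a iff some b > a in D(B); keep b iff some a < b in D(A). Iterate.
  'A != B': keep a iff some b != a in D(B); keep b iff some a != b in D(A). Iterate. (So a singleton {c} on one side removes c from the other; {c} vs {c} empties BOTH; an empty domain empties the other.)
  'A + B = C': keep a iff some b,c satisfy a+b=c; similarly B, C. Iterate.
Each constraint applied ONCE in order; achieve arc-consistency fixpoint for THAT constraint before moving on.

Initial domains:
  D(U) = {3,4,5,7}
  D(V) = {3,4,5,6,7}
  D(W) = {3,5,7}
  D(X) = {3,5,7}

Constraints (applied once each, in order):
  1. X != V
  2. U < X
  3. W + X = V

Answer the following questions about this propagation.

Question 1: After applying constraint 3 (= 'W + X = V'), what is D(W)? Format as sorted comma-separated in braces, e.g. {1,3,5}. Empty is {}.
Answer: {}

Derivation:
Constraint 1 (X != V) on D(X)={3,5,7} D(V)={3,4,5,6,7}: no change
Constraint 2 (U < X) on D(U)={3,4,5,7} D(X)={3,5,7}: U {3,4,5,7}->{3,4,5}; X {3,5,7}->{5,7}
Constraint 3 (W + X = V) on D(W)={3,5,7} D(X)={5,7} D(V)={3,4,5,6,7}: W {3,5,7}->{}; X {5,7}->{}; V {3,4,5,6,7}->{}
So after constraint 3: D(W) = {}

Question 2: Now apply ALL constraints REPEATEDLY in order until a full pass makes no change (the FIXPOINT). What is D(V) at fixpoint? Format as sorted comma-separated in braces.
Answer: {}

Derivation:
pass 0 (initial): D(V)={3,4,5,6,7}
pass 1: U {3,4,5,7}->{3,4,5}; V {3,4,5,6,7}->{}; W {3,5,7}->{}; X {3,5,7}->{}
pass 2: U {3,4,5}->{}
pass 3: no change
Fixpoint after 3 passes: D(V) = {}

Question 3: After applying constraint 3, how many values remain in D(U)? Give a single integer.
Answer: 3

Derivation:
Constraint 1 (X != V) on D(X)={3,5,7} D(V)={3,4,5,6,7}: no change
Constraint 2 (U < X) on D(U)={3,4,5,7} D(X)={3,5,7}: U {3,4,5,7}->{3,4,5}; X {3,5,7}->{5,7}
Constraint 3 (W + X = V) on D(W)={3,5,7} D(X)={5,7} D(V)={3,4,5,6,7}: W {3,5,7}->{}; X {5,7}->{}; V {3,4,5,6,7}->{}
So after constraint 3: D(U)={3,4,5}, size = 3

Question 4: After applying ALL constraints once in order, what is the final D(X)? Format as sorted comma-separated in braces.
Answer: {}

Derivation:
Constraint 1 (X != V) on D(X)={3,5,7} D(V)={3,4,5,6,7}: no change
Constraint 2 (U < X) on D(U)={3,4,5,7} D(X)={3,5,7}: U {3,4,5,7}->{3,4,5}; X {3,5,7}->{5,7}
Constraint 3 (W + X = V) on D(W)={3,5,7} D(X)={5,7} D(V)={3,4,5,6,7}: W {3,5,7}->{}; X {5,7}->{}; V {3,4,5,6,7}->{}
So after all 3 constraints: D(X) = {}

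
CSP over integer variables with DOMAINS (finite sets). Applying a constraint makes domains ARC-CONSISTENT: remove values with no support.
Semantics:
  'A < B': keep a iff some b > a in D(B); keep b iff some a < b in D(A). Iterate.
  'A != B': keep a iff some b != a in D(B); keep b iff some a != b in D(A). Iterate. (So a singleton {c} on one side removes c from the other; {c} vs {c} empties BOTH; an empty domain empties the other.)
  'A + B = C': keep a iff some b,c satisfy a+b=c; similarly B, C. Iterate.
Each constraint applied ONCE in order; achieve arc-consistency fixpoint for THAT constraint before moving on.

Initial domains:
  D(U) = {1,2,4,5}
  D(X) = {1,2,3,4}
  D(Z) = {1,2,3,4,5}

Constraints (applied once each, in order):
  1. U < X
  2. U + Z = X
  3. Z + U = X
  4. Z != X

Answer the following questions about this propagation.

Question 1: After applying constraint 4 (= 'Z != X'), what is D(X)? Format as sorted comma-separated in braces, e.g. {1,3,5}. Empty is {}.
Answer: {2,3,4}

Derivation:
Constraint 1 (U < X) on D(U)={1,2,4,5} D(X)={1,2,3,4}: U {1,2,4,5}->{1,2}; X {1,2,3,4}->{2,3,4}
Constraint 2 (U + Z = X) on D(U)={1,2} D(Z)={1,2,3,4,5} D(X)={2,3,4}: Z {1,2,3,4,5}->{1,2,3}
Constraint 3 (Z + U = X) on D(Z)={1,2,3} D(U)={1,2} D(X)={2,3,4}: no change
Constraint 4 (Z != X) on D(Z)={1,2,3} D(X)={2,3,4}: no change
So after constraint 4: D(X) = {2,3,4}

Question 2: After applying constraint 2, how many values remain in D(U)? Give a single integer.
Constraint 1 (U < X) on D(U)={1,2,4,5} D(X)={1,2,3,4}: U {1,2,4,5}->{1,2}; X {1,2,3,4}->{2,3,4}
Constraint 2 (U + Z = X) on D(U)={1,2} D(Z)={1,2,3,4,5} D(X)={2,3,4}: Z {1,2,3,4,5}->{1,2,3}
So after constraint 2: D(U)={1,2}, size = 2

Answer: 2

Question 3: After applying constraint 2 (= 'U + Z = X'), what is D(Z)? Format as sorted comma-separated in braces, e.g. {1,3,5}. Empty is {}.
Constraint 1 (U < X) on D(U)={1,2,4,5} D(X)={1,2,3,4}: U {1,2,4,5}->{1,2}; X {1,2,3,4}->{2,3,4}
Constraint 2 (U + Z = X) on D(U)={1,2} D(Z)={1,2,3,4,5} D(X)={2,3,4}: Z {1,2,3,4,5}->{1,2,3}
So after constraint 2: D(Z) = {1,2,3}

Answer: {1,2,3}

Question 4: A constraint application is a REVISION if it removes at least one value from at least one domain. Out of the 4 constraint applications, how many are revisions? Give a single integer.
Constraint 1 (U < X) on D(U)={1,2,4,5} D(X)={1,2,3,4}: U {1,2,4,5}->{1,2}; X {1,2,3,4}->{2,3,4} => REVISION
Constraint 2 (U + Z = X) on D(U)={1,2} D(Z)={1,2,3,4,5} D(X)={2,3,4}: Z {1,2,3,4,5}->{1,2,3} => REVISION
Constraint 3 (Z + U = X) on D(Z)={1,2,3} D(U)={1,2} D(X)={2,3,4}: no change => not a revision
Constraint 4 (Z != X) on D(Z)={1,2,3} D(X)={2,3,4}: no change => not a revision
Total revisions = 2

Answer: 2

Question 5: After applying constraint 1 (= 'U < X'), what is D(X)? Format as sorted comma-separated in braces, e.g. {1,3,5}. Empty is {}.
Answer: {2,3,4}

Derivation:
Constraint 1 (U < X) on D(U)={1,2,4,5} D(X)={1,2,3,4}: U {1,2,4,5}->{1,2}; X {1,2,3,4}->{2,3,4}
So after constraint 1: D(X) = {2,3,4}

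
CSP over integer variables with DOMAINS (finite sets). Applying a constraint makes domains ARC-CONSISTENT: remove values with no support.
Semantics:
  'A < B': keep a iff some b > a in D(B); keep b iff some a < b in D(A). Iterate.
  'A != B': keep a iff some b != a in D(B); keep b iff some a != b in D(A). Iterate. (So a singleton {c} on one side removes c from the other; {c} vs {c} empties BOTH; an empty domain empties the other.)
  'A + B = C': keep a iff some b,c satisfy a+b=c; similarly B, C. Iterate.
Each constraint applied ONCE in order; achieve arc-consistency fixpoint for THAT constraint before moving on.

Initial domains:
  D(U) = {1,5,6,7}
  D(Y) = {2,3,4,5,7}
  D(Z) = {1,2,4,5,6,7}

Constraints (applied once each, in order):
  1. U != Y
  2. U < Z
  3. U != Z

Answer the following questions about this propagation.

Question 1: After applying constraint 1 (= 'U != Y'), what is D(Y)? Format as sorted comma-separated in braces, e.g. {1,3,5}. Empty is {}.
Constraint 1 (U != Y) on D(U)={1,5,6,7} D(Y)={2,3,4,5,7}: no change
So after constraint 1: D(Y) = {2,3,4,5,7}

Answer: {2,3,4,5,7}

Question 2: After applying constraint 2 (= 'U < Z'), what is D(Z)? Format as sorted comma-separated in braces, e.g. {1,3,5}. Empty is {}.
Answer: {2,4,5,6,7}

Derivation:
Constraint 1 (U != Y) on D(U)={1,5,6,7} D(Y)={2,3,4,5,7}: no change
Constraint 2 (U < Z) on D(U)={1,5,6,7} D(Z)={1,2,4,5,6,7}: U {1,5,6,7}->{1,5,6}; Z {1,2,4,5,6,7}->{2,4,5,6,7}
So after constraint 2: D(Z) = {2,4,5,6,7}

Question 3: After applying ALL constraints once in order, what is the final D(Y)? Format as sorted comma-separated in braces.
Constraint 1 (U != Y) on D(U)={1,5,6,7} D(Y)={2,3,4,5,7}: no change
Constraint 2 (U < Z) on D(U)={1,5,6,7} D(Z)={1,2,4,5,6,7}: U {1,5,6,7}->{1,5,6}; Z {1,2,4,5,6,7}->{2,4,5,6,7}
Constraint 3 (U != Z) on D(U)={1,5,6} D(Z)={2,4,5,6,7}: no change
So after all 3 constraints: D(Y) = {2,3,4,5,7}

Answer: {2,3,4,5,7}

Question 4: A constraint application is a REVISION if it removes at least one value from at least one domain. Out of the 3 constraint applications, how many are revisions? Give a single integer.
Answer: 1

Derivation:
Constraint 1 (U != Y) on D(U)={1,5,6,7} D(Y)={2,3,4,5,7}: no change => not a revision
Constraint 2 (U < Z) on D(U)={1,5,6,7} D(Z)={1,2,4,5,6,7}: U {1,5,6,7}->{1,5,6}; Z {1,2,4,5,6,7}->{2,4,5,6,7} => REVISION
Constraint 3 (U != Z) on D(U)={1,5,6} D(Z)={2,4,5,6,7}: no change => not a revision
Total revisions = 1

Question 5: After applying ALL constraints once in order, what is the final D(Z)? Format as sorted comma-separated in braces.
Answer: {2,4,5,6,7}

Derivation:
Constraint 1 (U != Y) on D(U)={1,5,6,7} D(Y)={2,3,4,5,7}: no change
Constraint 2 (U < Z) on D(U)={1,5,6,7} D(Z)={1,2,4,5,6,7}: U {1,5,6,7}->{1,5,6}; Z {1,2,4,5,6,7}->{2,4,5,6,7}
Constraint 3 (U != Z) on D(U)={1,5,6} D(Z)={2,4,5,6,7}: no change
So after all 3 constraints: D(Z) = {2,4,5,6,7}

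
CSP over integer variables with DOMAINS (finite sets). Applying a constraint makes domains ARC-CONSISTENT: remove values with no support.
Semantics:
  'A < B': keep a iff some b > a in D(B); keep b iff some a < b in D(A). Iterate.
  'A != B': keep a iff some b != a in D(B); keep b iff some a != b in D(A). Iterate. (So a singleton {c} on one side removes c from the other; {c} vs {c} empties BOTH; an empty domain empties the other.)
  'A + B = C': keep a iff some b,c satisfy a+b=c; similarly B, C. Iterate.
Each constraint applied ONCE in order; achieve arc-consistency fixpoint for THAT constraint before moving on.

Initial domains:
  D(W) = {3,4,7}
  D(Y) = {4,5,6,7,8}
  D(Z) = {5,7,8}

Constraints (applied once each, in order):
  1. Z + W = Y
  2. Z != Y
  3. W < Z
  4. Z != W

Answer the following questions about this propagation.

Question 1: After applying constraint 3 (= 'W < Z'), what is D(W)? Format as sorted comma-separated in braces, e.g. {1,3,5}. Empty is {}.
Answer: {3}

Derivation:
Constraint 1 (Z + W = Y) on D(Z)={5,7,8} D(W)={3,4,7} D(Y)={4,5,6,7,8}: Z {5,7,8}->{5}; W {3,4,7}->{3}; Y {4,5,6,7,8}->{8}
Constraint 2 (Z != Y) on D(Z)={5} D(Y)={8}: no change
Constraint 3 (W < Z) on D(W)={3} D(Z)={5}: no change
So after constraint 3: D(W) = {3}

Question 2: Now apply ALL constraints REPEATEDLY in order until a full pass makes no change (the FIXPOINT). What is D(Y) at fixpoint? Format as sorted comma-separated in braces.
pass 0 (initial): D(Y)={4,5,6,7,8}
pass 1: W {3,4,7}->{3}; Y {4,5,6,7,8}->{8}; Z {5,7,8}->{5}
pass 2: no change
Fixpoint after 2 passes: D(Y) = {8}

Answer: {8}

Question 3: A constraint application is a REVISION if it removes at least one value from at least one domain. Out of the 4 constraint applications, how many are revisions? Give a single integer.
Answer: 1

Derivation:
Constraint 1 (Z + W = Y) on D(Z)={5,7,8} D(W)={3,4,7} D(Y)={4,5,6,7,8}: Z {5,7,8}->{5}; W {3,4,7}->{3}; Y {4,5,6,7,8}->{8} => REVISION
Constraint 2 (Z != Y) on D(Z)={5} D(Y)={8}: no change => not a revision
Constraint 3 (W < Z) on D(W)={3} D(Z)={5}: no change => not a revision
Constraint 4 (Z != W) on D(Z)={5} D(W)={3}: no change => not a revision
Total revisions = 1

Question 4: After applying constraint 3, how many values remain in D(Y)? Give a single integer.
Answer: 1

Derivation:
Constraint 1 (Z + W = Y) on D(Z)={5,7,8} D(W)={3,4,7} D(Y)={4,5,6,7,8}: Z {5,7,8}->{5}; W {3,4,7}->{3}; Y {4,5,6,7,8}->{8}
Constraint 2 (Z != Y) on D(Z)={5} D(Y)={8}: no change
Constraint 3 (W < Z) on D(W)={3} D(Z)={5}: no change
So after constraint 3: D(Y)={8}, size = 1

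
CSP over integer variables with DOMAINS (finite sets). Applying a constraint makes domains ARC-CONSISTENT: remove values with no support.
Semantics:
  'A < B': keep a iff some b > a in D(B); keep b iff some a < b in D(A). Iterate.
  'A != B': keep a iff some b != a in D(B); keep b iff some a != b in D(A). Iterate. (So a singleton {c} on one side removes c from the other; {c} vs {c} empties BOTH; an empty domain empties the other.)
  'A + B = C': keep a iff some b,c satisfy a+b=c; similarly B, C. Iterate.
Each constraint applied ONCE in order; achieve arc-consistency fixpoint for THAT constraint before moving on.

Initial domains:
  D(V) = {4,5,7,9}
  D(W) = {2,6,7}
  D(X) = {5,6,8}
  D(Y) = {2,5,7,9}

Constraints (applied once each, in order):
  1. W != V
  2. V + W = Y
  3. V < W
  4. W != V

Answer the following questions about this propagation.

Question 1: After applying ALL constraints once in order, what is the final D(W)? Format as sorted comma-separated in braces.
Answer: {}

Derivation:
Constraint 1 (W != V) on D(W)={2,6,7} D(V)={4,5,7,9}: no change
Constraint 2 (V + W = Y) on D(V)={4,5,7,9} D(W)={2,6,7} D(Y)={2,5,7,9}: V {4,5,7,9}->{5,7}; W {2,6,7}->{2}; Y {2,5,7,9}->{7,9}
Constraint 3 (V < W) on D(V)={5,7} D(W)={2}: V {5,7}->{}; W {2}->{}
Constraint 4 (W != V) on D(W)={} D(V)={}: no change
So after all 4 constraints: D(W) = {}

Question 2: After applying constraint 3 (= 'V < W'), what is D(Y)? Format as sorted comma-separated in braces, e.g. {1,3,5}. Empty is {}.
Answer: {7,9}

Derivation:
Constraint 1 (W != V) on D(W)={2,6,7} D(V)={4,5,7,9}: no change
Constraint 2 (V + W = Y) on D(V)={4,5,7,9} D(W)={2,6,7} D(Y)={2,5,7,9}: V {4,5,7,9}->{5,7}; W {2,6,7}->{2}; Y {2,5,7,9}->{7,9}
Constraint 3 (V < W) on D(V)={5,7} D(W)={2}: V {5,7}->{}; W {2}->{}
So after constraint 3: D(Y) = {7,9}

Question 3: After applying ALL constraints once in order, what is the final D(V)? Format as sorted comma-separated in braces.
Answer: {}

Derivation:
Constraint 1 (W != V) on D(W)={2,6,7} D(V)={4,5,7,9}: no change
Constraint 2 (V + W = Y) on D(V)={4,5,7,9} D(W)={2,6,7} D(Y)={2,5,7,9}: V {4,5,7,9}->{5,7}; W {2,6,7}->{2}; Y {2,5,7,9}->{7,9}
Constraint 3 (V < W) on D(V)={5,7} D(W)={2}: V {5,7}->{}; W {2}->{}
Constraint 4 (W != V) on D(W)={} D(V)={}: no change
So after all 4 constraints: D(V) = {}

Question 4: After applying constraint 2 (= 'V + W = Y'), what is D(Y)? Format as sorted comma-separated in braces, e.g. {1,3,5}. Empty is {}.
Constraint 1 (W != V) on D(W)={2,6,7} D(V)={4,5,7,9}: no change
Constraint 2 (V + W = Y) on D(V)={4,5,7,9} D(W)={2,6,7} D(Y)={2,5,7,9}: V {4,5,7,9}->{5,7}; W {2,6,7}->{2}; Y {2,5,7,9}->{7,9}
So after constraint 2: D(Y) = {7,9}

Answer: {7,9}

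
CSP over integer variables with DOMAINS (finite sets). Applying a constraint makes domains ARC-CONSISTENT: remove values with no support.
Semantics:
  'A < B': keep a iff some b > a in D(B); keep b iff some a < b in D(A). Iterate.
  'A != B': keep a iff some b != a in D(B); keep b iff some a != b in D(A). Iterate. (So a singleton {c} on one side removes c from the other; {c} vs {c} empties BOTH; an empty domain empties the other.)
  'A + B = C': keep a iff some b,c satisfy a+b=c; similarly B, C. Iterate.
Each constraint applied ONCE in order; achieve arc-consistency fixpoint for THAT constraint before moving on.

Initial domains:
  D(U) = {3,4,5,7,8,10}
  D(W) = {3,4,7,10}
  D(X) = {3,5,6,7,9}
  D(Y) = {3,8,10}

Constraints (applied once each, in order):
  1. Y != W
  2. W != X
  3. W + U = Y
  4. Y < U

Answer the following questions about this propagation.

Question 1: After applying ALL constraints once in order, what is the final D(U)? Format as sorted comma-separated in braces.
Constraint 1 (Y != W) on D(Y)={3,8,10} D(W)={3,4,7,10}: no change
Constraint 2 (W != X) on D(W)={3,4,7,10} D(X)={3,5,6,7,9}: no change
Constraint 3 (W + U = Y) on D(W)={3,4,7,10} D(U)={3,4,5,7,8,10} D(Y)={3,8,10}: W {3,4,7,10}->{3,4,7}; U {3,4,5,7,8,10}->{3,4,5,7}; Y {3,8,10}->{8,10}
Constraint 4 (Y < U) on D(Y)={8,10} D(U)={3,4,5,7}: Y {8,10}->{}; U {3,4,5,7}->{}
So after all 4 constraints: D(U) = {}

Answer: {}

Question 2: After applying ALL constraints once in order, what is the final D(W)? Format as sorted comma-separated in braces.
Constraint 1 (Y != W) on D(Y)={3,8,10} D(W)={3,4,7,10}: no change
Constraint 2 (W != X) on D(W)={3,4,7,10} D(X)={3,5,6,7,9}: no change
Constraint 3 (W + U = Y) on D(W)={3,4,7,10} D(U)={3,4,5,7,8,10} D(Y)={3,8,10}: W {3,4,7,10}->{3,4,7}; U {3,4,5,7,8,10}->{3,4,5,7}; Y {3,8,10}->{8,10}
Constraint 4 (Y < U) on D(Y)={8,10} D(U)={3,4,5,7}: Y {8,10}->{}; U {3,4,5,7}->{}
So after all 4 constraints: D(W) = {3,4,7}

Answer: {3,4,7}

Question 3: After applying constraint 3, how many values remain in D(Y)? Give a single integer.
Answer: 2

Derivation:
Constraint 1 (Y != W) on D(Y)={3,8,10} D(W)={3,4,7,10}: no change
Constraint 2 (W != X) on D(W)={3,4,7,10} D(X)={3,5,6,7,9}: no change
Constraint 3 (W + U = Y) on D(W)={3,4,7,10} D(U)={3,4,5,7,8,10} D(Y)={3,8,10}: W {3,4,7,10}->{3,4,7}; U {3,4,5,7,8,10}->{3,4,5,7}; Y {3,8,10}->{8,10}
So after constraint 3: D(Y)={8,10}, size = 2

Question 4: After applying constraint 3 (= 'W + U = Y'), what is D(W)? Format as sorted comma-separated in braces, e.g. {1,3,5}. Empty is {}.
Constraint 1 (Y != W) on D(Y)={3,8,10} D(W)={3,4,7,10}: no change
Constraint 2 (W != X) on D(W)={3,4,7,10} D(X)={3,5,6,7,9}: no change
Constraint 3 (W + U = Y) on D(W)={3,4,7,10} D(U)={3,4,5,7,8,10} D(Y)={3,8,10}: W {3,4,7,10}->{3,4,7}; U {3,4,5,7,8,10}->{3,4,5,7}; Y {3,8,10}->{8,10}
So after constraint 3: D(W) = {3,4,7}

Answer: {3,4,7}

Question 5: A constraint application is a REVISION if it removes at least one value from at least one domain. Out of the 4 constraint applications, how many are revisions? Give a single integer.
Answer: 2

Derivation:
Constraint 1 (Y != W) on D(Y)={3,8,10} D(W)={3,4,7,10}: no change => not a revision
Constraint 2 (W != X) on D(W)={3,4,7,10} D(X)={3,5,6,7,9}: no change => not a revision
Constraint 3 (W + U = Y) on D(W)={3,4,7,10} D(U)={3,4,5,7,8,10} D(Y)={3,8,10}: W {3,4,7,10}->{3,4,7}; U {3,4,5,7,8,10}->{3,4,5,7}; Y {3,8,10}->{8,10} => REVISION
Constraint 4 (Y < U) on D(Y)={8,10} D(U)={3,4,5,7}: Y {8,10}->{}; U {3,4,5,7}->{} => REVISION
Total revisions = 2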